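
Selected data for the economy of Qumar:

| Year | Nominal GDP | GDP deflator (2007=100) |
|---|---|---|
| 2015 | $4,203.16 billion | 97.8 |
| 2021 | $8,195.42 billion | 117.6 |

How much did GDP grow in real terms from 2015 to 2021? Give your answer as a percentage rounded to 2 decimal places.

Deflate each year: 2015 → 4203.16/0.978 = 4297.71; 2021 → 8195.42/1.176 = 6968.89.
So real GDP changed by 6968.89/4297.71 − 1 = 0.6215, i.e. 62.15%.

62.15%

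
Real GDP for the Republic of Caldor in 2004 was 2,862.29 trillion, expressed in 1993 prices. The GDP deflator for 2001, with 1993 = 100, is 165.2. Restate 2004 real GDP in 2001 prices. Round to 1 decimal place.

4,728.5 trillion

Real GDP in 2001 prices = Real GDP in 1993 prices × (P_2001/P_1993) = 2862.29 × 1.652 = 4728.50.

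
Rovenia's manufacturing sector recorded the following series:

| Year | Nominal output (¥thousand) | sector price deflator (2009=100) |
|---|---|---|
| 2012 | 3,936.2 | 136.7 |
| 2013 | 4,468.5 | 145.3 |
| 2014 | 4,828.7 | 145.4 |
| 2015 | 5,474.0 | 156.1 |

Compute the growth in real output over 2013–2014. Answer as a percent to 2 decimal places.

7.99%

Real output 2013 = 4468.5/1.453 = 3075.36.
Real output 2014 = 4828.7/1.454 = 3320.98.
Change = 3320.98/3075.36 − 1 = 0.0799.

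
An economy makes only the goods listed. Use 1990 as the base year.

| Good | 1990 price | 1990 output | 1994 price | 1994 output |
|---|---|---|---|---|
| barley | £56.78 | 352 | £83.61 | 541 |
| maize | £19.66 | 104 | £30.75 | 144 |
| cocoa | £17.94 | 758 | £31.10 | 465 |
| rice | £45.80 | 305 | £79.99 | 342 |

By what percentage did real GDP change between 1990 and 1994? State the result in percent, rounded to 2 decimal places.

16.04%

Real GDP 1990 = Nominal GDP 1990 = 56.78·352 + 19.66·104 + 17.94·758 + 45.80·305 = 49598.72.
Real GDP 1994 (at 1990 prices) = 56.78·541 + 19.66·144 + 17.94·465 + 45.80·342 = 57554.72.
Real growth = 57554.72/49598.72 − 1 = 0.1604.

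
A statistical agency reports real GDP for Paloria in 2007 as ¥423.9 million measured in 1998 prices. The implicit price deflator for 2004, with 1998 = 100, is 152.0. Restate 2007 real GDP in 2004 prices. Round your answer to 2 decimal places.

¥644.33 million

Real GDP in 2004 prices = Real GDP in 1998 prices × (P_2004/P_1998) = 423.9 × 1.520 = 644.33.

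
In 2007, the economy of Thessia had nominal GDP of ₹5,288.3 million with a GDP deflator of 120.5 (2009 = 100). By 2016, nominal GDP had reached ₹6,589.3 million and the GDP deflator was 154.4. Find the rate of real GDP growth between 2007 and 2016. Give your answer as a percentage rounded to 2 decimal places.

-2.76%

Real GDP 2007 = 5288.3 / 1.205 = 4388.63.
Real GDP 2016 = 6589.3 / 1.544 = 4267.68.
Real growth = 4267.68 / 4388.63 − 1 = -0.0276.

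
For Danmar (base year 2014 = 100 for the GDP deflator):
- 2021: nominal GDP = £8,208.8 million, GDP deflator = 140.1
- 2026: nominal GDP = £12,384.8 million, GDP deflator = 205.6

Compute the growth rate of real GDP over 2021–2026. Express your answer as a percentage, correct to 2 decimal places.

Real GDP 2021 = 8208.8 / 1.401 = 5859.24.
Real GDP 2026 = 12384.8 / 2.056 = 6023.74.
Real growth = 6023.74 / 5859.24 − 1 = 0.0281.

2.81%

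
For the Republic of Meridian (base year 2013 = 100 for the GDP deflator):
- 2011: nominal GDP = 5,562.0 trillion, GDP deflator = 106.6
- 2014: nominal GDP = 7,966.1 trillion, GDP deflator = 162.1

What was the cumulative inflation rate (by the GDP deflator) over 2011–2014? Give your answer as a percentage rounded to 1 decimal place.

Price-level change = 162.1 / 106.6 − 1 = 0.5206.

52.1%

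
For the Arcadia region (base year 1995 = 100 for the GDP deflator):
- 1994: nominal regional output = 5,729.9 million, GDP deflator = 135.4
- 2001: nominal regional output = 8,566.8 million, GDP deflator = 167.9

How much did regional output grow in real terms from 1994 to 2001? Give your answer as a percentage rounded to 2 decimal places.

Real regional output 1994 = 5729.9 / 1.354 = 4231.83.
Real regional output 2001 = 8566.8 / 1.679 = 5102.32.
Real growth = 5102.32 / 4231.83 − 1 = 0.2057.

20.57%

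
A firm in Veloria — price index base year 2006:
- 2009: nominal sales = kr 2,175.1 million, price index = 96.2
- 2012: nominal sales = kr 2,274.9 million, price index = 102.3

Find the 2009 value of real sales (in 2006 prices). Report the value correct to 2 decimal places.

kr 2,261.02 million

Real sales = Nominal / (price index/100) = 2175.1 / 0.962 = 2261.02.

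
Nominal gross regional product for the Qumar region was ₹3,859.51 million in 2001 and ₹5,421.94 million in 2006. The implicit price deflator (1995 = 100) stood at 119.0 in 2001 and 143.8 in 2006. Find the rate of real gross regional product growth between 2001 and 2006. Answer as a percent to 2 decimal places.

16.25%

Deflate each year: 2001 → 3859.51/1.190 = 3243.29; 2006 → 5421.94/1.438 = 3770.47.
So real gross regional product changed by 3770.47/3243.29 − 1 = 0.1625, i.e. 16.25%.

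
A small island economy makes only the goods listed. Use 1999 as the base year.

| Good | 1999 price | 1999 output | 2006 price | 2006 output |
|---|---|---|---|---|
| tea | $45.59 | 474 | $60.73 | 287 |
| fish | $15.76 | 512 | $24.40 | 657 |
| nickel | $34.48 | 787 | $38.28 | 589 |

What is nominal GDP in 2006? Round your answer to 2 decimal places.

$56007.23

Nominal GDP 2006 = Σ (p_2006 × q_2006) = 60.73·287 + 24.40·657 + 38.28·589 = 56007.23.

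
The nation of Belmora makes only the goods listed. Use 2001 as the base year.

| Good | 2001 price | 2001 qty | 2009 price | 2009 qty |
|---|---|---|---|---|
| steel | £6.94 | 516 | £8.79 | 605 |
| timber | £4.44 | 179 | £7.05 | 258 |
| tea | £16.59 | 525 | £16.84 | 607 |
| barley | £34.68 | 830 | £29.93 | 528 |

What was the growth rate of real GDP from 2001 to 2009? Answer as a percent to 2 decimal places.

-19.45%

Real GDP 2001 = Nominal GDP 2001 = 6.94·516 + 4.44·179 + 16.59·525 + 34.68·830 = 41869.95.
Real GDP 2009 (at 2001 prices) = 6.94·605 + 4.44·258 + 16.59·607 + 34.68·528 = 33725.39.
Real growth = 33725.39/41869.95 − 1 = -0.1945.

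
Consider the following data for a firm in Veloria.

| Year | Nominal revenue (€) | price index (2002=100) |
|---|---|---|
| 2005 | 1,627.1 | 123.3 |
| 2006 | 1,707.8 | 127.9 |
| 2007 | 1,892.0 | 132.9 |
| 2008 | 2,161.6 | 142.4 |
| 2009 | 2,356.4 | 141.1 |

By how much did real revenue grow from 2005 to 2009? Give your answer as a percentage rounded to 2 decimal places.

Real revenue 2005 = 1627.1/1.233 = 1319.63.
Real revenue 2009 = 2356.4/1.411 = 1670.02.
Change = 1670.02/1319.63 − 1 = 0.2655.

26.55%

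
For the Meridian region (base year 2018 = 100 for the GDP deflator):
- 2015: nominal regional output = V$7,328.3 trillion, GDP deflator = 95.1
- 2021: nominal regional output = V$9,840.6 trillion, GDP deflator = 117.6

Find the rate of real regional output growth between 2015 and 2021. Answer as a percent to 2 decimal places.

8.59%

Real regional output 2015 = 7328.3 / 0.951 = 7705.89.
Real regional output 2021 = 9840.6 / 1.176 = 8367.86.
Real growth = 8367.86 / 7705.89 − 1 = 0.0859.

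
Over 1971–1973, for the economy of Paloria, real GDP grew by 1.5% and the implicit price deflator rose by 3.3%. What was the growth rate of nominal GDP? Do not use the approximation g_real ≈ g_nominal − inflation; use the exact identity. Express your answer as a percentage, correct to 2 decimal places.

4.85%

(1 + g_nom) = (1 + g_real)(1 + π) = 1.0150 × 1.0330 = 1.04850.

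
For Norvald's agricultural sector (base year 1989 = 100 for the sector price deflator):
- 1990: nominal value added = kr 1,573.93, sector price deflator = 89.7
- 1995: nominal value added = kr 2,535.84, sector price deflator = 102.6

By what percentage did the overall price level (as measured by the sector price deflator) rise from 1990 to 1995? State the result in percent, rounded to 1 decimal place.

Price-level change = 102.6 / 89.7 − 1 = 0.1438.

14.4%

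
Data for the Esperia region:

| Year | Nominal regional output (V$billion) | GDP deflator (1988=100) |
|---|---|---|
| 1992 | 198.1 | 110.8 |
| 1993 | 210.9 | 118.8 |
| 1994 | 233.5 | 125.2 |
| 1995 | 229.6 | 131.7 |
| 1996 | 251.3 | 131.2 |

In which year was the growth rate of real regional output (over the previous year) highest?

1996

1993: real = 210.9/1.188 = 177.53; growth vs 1992 (178.79) = -0.70%.
1994: real = 233.5/1.252 = 186.50; growth vs 1993 (177.53) = 5.05%.
1995: real = 229.6/1.317 = 174.34; growth vs 1994 (186.50) = -6.52%.
1996: real = 251.3/1.312 = 191.54; growth vs 1995 (174.34) = 9.87%.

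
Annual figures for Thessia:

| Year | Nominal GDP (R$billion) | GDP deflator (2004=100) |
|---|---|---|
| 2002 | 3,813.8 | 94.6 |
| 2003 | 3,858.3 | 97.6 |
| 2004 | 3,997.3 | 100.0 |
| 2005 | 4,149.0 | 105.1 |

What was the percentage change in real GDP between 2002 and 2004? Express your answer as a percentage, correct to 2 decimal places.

Real GDP 2002 = 3813.8/0.946 = 4031.50.
Real GDP 2004 = 3997.3/1.000 = 3997.30.
Change = 3997.30/4031.50 − 1 = -0.0085.

-0.85%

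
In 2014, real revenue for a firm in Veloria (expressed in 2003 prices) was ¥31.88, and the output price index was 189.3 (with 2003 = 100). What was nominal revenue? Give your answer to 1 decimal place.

¥60.3

Nominal revenue = Real × (output price index/100) = 31.88 × 1.893 = 60.35.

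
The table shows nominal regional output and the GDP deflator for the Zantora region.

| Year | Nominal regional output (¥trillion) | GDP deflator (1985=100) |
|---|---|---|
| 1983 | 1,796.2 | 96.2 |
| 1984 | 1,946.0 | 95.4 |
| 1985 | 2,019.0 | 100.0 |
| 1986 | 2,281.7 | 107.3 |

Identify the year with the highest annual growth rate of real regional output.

1984

1984: real = 1946.0/0.954 = 2039.83; growth vs 1983 (1867.15) = 9.25%.
1985: real = 2019.0/1.000 = 2019.00; growth vs 1984 (2039.83) = -1.02%.
1986: real = 2281.7/1.073 = 2126.47; growth vs 1985 (2019.00) = 5.32%.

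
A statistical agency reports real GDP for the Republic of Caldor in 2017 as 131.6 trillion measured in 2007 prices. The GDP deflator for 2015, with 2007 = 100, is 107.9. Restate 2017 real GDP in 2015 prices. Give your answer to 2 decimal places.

142.00 trillion

Real GDP in 2015 prices = Real GDP in 2007 prices × (P_2015/P_2007) = 131.6 × 1.079 = 142.00.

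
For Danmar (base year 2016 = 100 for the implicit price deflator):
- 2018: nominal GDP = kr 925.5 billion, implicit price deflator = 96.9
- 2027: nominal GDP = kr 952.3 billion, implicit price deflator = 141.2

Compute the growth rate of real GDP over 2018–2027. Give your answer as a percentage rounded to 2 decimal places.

Real GDP 2018 = 925.5 / 0.969 = 955.11.
Real GDP 2027 = 952.3 / 1.412 = 674.43.
Real growth = 674.43 / 955.11 − 1 = -0.2939.

-29.39%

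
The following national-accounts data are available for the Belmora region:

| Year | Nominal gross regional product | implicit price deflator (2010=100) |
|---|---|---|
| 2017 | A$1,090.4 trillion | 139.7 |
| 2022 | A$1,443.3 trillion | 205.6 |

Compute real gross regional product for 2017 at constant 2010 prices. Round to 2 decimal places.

A$780.53 trillion

Real gross regional product = Nominal / (implicit price deflator/100) = 1090.4 / 1.397 = 780.53.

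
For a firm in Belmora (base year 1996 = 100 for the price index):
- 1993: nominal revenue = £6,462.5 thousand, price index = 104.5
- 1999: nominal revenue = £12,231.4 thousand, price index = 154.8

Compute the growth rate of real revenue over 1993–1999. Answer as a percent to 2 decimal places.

27.77%

Real revenue 1993 = 6462.5 / 1.045 = 6184.21.
Real revenue 1999 = 12231.4 / 1.548 = 7901.42.
Real growth = 7901.42 / 6184.21 − 1 = 0.2777.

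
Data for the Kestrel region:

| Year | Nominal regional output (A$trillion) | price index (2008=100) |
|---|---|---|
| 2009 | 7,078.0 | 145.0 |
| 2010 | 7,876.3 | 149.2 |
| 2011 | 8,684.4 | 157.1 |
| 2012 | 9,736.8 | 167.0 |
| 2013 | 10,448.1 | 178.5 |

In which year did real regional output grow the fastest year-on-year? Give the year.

2010: real = 7876.3/1.492 = 5279.02; growth vs 2009 (4881.38) = 8.15%.
2011: real = 8684.4/1.571 = 5527.94; growth vs 2010 (5279.02) = 4.72%.
2012: real = 9736.8/1.670 = 5830.42; growth vs 2011 (5527.94) = 5.47%.
2013: real = 10448.1/1.785 = 5853.28; growth vs 2012 (5830.42) = 0.39%.

2010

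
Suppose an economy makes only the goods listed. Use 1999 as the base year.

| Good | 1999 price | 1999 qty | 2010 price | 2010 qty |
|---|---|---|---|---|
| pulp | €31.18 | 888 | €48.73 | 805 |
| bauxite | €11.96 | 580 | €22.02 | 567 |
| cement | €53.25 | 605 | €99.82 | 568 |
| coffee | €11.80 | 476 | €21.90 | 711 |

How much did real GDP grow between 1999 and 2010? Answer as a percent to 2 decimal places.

-2.68%

Real GDP 1999 = Nominal GDP 1999 = 31.18·888 + 11.96·580 + 53.25·605 + 11.80·476 = 72457.69.
Real GDP 2010 (at 1999 prices) = 31.18·805 + 11.96·567 + 53.25·568 + 11.80·711 = 70517.02.
Real growth = 70517.02/72457.69 − 1 = -0.0268.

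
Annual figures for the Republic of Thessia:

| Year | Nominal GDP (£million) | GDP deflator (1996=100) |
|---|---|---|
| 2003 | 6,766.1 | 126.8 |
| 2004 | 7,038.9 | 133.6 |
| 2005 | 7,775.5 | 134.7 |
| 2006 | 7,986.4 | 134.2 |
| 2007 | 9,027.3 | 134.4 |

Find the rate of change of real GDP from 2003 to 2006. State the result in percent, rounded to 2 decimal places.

11.53%

Real GDP 2003 = 6766.1/1.268 = 5336.04.
Real GDP 2006 = 7986.4/1.342 = 5951.12.
Change = 5951.12/5336.04 − 1 = 0.1153.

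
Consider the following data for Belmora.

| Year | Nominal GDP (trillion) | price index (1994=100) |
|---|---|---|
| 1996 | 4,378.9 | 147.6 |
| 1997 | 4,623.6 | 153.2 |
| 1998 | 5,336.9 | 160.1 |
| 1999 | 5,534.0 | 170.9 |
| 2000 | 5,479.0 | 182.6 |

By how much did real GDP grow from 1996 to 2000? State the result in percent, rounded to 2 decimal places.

1.14%

Real GDP 1996 = 4378.9/1.476 = 2966.73.
Real GDP 2000 = 5479.0/1.826 = 3000.55.
Change = 3000.55/2966.73 − 1 = 0.0114.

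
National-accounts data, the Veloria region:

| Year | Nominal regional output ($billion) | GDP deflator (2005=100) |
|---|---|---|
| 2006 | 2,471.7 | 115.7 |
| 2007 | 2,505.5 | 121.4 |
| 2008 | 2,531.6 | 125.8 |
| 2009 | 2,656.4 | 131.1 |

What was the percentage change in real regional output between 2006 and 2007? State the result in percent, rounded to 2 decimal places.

-3.39%

Real regional output 2006 = 2471.7/1.157 = 2136.30.
Real regional output 2007 = 2505.5/1.214 = 2063.84.
Change = 2063.84/2136.30 − 1 = -0.0339.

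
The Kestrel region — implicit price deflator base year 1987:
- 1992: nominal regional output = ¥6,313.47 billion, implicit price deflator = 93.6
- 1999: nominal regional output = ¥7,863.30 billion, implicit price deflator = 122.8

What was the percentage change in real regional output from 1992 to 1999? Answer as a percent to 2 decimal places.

Real regional output 1992 = 6313.47 / 0.936 = 6745.16.
Real regional output 1999 = 7863.30 / 1.228 = 6403.34.
Real growth = 6403.34 / 6745.16 − 1 = -0.0507.

-5.07%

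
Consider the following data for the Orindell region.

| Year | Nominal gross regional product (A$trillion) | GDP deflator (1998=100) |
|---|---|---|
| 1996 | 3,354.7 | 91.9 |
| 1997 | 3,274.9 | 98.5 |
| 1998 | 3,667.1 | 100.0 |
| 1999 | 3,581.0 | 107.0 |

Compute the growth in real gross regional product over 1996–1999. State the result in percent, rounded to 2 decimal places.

-8.32%

Real gross regional product 1996 = 3354.7/0.919 = 3650.38.
Real gross regional product 1999 = 3581.0/1.070 = 3346.73.
Change = 3346.73/3650.38 − 1 = -0.0832.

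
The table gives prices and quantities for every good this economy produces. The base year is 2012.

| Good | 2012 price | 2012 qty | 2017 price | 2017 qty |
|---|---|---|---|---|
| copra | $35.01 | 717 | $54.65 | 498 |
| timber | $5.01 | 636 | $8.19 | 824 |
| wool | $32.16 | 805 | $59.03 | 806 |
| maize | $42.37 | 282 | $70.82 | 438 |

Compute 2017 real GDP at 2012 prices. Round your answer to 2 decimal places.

Real GDP 2017 = Σ (p_2012 × q_2017) = 35.01·498 + 5.01·824 + 32.16·806 + 42.37·438 = 66042.24.

$66042.24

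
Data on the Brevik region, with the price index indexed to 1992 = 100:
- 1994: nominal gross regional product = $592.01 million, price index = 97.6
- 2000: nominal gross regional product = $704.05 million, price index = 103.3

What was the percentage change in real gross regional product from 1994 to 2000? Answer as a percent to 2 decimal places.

12.36%

Real gross regional product 1994 = 592.01 / 0.976 = 606.57.
Real gross regional product 2000 = 704.05 / 1.033 = 681.56.
Real growth = 681.56 / 606.57 − 1 = 0.1236.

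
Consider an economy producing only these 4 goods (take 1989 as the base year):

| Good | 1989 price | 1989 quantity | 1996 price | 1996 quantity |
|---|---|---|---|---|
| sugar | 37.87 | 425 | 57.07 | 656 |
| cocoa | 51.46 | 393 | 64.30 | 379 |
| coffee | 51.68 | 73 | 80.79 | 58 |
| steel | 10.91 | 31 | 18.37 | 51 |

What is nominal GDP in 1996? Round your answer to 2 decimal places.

67430.31

Nominal GDP 1996 = Σ (p_1996 × q_1996) = 57.07·656 + 64.30·379 + 80.79·58 + 18.37·51 = 67430.31.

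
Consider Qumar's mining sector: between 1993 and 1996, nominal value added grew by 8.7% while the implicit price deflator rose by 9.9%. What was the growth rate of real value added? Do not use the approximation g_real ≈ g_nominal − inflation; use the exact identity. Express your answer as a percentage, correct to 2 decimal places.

-1.09%

(1 + g_nom) = (1 + g_real)(1 + π), so g_real = 1.0870 / 1.0990 − 1 = -0.01092.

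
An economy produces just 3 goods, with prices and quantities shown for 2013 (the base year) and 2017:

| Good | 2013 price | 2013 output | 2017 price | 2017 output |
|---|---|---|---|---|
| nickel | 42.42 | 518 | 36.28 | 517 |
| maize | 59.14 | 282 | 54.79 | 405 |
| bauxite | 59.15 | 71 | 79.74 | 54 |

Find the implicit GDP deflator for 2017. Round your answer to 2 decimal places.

Nominal GDP 2017 = 36.28·517 + 54.79·405 + 79.74·54 = 45252.67.
Real GDP 2017 (at 2013 prices) = 42.42·517 + 59.14·405 + 59.15·54 = 49076.94.
Deflator = Nominal/Real × 100 = 45252.67/49076.94 × 100 = 92.208.

92.21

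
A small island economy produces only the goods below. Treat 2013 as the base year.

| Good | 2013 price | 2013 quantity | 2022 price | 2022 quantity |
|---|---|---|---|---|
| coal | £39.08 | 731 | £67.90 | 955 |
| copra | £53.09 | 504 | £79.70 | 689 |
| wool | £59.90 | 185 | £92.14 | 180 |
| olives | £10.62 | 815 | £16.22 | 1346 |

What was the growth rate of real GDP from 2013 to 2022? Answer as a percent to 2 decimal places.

31.86%

Real GDP 2013 = Nominal GDP 2013 = 39.08·731 + 53.09·504 + 59.90·185 + 10.62·815 = 75061.64.
Real GDP 2022 (at 2013 prices) = 39.08·955 + 53.09·689 + 59.90·180 + 10.62·1346 = 98976.93.
Real growth = 98976.93/75061.64 − 1 = 0.3186.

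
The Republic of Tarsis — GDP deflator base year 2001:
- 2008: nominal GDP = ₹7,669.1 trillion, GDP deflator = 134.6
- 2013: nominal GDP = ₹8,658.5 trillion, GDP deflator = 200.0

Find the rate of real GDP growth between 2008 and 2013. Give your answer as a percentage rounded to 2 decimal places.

Deflate each year: 2008 → 7669.1/1.346 = 5697.70; 2013 → 8658.5/2.000 = 4329.25.
So real GDP changed by 4329.25/5697.70 − 1 = -0.2402, i.e. -24.02%.

-24.02%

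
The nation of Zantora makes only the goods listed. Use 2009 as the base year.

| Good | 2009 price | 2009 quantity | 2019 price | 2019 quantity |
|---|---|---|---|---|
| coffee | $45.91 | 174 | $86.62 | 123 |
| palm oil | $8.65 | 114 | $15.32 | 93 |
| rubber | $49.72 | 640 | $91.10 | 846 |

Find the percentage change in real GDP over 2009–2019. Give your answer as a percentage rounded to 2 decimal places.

18.92%

Real GDP 2009 = Nominal GDP 2009 = 45.91·174 + 8.65·114 + 49.72·640 = 40795.24.
Real GDP 2019 (at 2009 prices) = 45.91·123 + 8.65·93 + 49.72·846 = 48514.50.
Real growth = 48514.50/40795.24 − 1 = 0.1892.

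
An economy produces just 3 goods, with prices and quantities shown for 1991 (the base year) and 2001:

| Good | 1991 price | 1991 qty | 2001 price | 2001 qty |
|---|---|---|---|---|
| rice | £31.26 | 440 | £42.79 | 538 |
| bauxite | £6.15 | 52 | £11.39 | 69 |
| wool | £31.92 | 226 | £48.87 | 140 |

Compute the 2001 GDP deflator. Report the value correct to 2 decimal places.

141.17

Nominal GDP 2001 = 42.79·538 + 11.39·69 + 48.87·140 = 30648.73.
Real GDP 2001 (at 1991 prices) = 31.26·538 + 6.15·69 + 31.92·140 = 21711.03.
Deflator = Nominal/Real × 100 = 30648.73/21711.03 × 100 = 141.167.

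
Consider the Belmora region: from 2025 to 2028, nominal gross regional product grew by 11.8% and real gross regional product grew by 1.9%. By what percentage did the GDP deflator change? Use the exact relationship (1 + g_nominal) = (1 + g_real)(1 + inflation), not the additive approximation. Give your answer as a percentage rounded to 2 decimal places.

(1 + g_nom) = (1 + g_real)(1 + π), so π = 1.1180 / 1.0190 − 1 = 0.09715.

9.72%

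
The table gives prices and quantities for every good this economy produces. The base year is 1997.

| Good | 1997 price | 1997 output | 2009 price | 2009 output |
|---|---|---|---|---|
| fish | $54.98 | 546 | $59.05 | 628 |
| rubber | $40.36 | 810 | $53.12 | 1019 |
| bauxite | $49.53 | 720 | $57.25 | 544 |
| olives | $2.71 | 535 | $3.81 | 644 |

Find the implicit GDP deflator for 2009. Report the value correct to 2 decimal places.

Nominal GDP 2009 = 59.05·628 + 53.12·1019 + 57.25·544 + 3.81·644 = 124810.32.
Real GDP 2009 (at 1997 prices) = 54.98·628 + 40.36·1019 + 49.53·544 + 2.71·644 = 104343.84.
Deflator = Nominal/Real × 100 = 124810.32/104343.84 × 100 = 119.614.

119.61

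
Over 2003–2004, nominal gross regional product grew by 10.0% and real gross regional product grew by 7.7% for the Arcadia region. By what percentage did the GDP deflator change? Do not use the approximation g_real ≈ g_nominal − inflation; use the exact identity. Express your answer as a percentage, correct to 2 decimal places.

2.14%

(1 + g_nom) = (1 + g_real)(1 + π), so π = 1.1000 / 1.0770 − 1 = 0.02136.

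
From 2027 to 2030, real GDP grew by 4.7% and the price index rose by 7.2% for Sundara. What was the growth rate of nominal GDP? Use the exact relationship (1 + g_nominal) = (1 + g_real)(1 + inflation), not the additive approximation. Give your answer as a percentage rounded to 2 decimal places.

12.24%

(1 + g_nom) = (1 + g_real)(1 + π) = 1.0470 × 1.0720 = 1.12238.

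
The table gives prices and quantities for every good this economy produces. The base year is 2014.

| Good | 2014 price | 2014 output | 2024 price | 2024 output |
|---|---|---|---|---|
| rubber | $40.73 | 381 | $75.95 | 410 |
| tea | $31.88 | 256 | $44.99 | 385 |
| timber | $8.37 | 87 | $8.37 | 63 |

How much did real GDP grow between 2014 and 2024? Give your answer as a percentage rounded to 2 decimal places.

Real GDP 2014 = Nominal GDP 2014 = 40.73·381 + 31.88·256 + 8.37·87 = 24407.60.
Real GDP 2024 (at 2014 prices) = 40.73·410 + 31.88·385 + 8.37·63 = 29500.41.
Real growth = 29500.41/24407.60 − 1 = 0.2087.

20.87%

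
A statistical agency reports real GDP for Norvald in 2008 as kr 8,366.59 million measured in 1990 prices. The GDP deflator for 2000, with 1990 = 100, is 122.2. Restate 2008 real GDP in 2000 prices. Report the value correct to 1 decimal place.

kr 10,224.0 million

Real GDP in 2000 prices = Real GDP in 1990 prices × (P_2000/P_1990) = 8366.59 × 1.222 = 10223.97.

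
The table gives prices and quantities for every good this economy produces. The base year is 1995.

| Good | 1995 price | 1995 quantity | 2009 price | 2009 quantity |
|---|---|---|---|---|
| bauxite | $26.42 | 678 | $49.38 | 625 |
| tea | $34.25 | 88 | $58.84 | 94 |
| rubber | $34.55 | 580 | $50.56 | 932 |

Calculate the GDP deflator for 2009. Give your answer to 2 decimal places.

Nominal GDP 2009 = 49.38·625 + 58.84·94 + 50.56·932 = 83515.38.
Real GDP 2009 (at 1995 prices) = 26.42·625 + 34.25·94 + 34.55·932 = 51932.60.
Deflator = Nominal/Real × 100 = 83515.38/51932.60 × 100 = 160.815.

160.81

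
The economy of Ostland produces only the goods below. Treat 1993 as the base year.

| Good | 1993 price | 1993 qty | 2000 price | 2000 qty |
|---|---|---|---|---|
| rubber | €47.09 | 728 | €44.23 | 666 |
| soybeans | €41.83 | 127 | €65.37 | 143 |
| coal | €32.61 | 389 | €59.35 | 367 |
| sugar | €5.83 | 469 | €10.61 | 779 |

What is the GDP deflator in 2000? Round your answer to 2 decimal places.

Nominal GDP 2000 = 44.23·666 + 65.37·143 + 59.35·367 + 10.61·779 = 68851.73.
Real GDP 2000 (at 1993 prices) = 47.09·666 + 41.83·143 + 32.61·367 + 5.83·779 = 53853.07.
Deflator = Nominal/Real × 100 = 68851.73/53853.07 × 100 = 127.851.

127.85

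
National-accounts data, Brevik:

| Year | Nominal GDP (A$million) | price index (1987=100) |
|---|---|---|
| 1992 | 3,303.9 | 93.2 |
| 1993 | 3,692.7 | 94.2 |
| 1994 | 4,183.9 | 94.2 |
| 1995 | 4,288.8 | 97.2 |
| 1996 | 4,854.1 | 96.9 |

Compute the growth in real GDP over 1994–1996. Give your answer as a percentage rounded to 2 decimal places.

Real GDP 1994 = 4183.9/0.942 = 4441.51.
Real GDP 1996 = 4854.1/0.969 = 5009.39.
Change = 5009.39/4441.51 − 1 = 0.1279.

12.79%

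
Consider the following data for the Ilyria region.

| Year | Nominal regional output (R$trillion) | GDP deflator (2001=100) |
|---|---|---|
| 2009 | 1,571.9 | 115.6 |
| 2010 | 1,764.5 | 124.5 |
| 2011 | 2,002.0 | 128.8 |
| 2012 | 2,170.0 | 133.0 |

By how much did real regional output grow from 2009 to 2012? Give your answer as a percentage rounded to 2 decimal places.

Real regional output 2009 = 1571.9/1.156 = 1359.78.
Real regional output 2012 = 2170.0/1.330 = 1631.58.
Change = 1631.58/1359.78 − 1 = 0.1999.

19.99%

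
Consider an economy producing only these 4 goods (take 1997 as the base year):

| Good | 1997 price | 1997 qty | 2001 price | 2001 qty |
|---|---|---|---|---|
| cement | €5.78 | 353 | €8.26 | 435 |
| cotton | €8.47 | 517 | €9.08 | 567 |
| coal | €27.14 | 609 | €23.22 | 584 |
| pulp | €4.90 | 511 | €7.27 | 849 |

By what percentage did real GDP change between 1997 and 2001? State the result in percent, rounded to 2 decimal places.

Real GDP 1997 = Nominal GDP 1997 = 5.78·353 + 8.47·517 + 27.14·609 + 4.90·511 = 25451.49.
Real GDP 2001 (at 1997 prices) = 5.78·435 + 8.47·567 + 27.14·584 + 4.90·849 = 27326.65.
Real growth = 27326.65/25451.49 − 1 = 0.0737.

7.37%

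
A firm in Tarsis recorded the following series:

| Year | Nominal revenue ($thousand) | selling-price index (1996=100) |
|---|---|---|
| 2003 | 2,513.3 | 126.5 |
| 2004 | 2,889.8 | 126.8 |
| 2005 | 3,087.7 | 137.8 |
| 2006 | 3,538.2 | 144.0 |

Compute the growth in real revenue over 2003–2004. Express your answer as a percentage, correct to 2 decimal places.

Real revenue 2003 = 2513.3/1.265 = 1986.80.
Real revenue 2004 = 2889.8/1.268 = 2279.02.
Change = 2279.02/1986.80 − 1 = 0.1471.

14.71%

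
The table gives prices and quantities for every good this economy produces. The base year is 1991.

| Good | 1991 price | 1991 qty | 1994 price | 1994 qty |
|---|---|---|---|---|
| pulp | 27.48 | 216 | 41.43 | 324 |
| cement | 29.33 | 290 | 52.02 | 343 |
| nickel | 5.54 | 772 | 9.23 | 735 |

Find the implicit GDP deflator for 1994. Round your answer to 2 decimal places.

Nominal GDP 1994 = 41.43·324 + 52.02·343 + 9.23·735 = 38050.23.
Real GDP 1994 (at 1991 prices) = 27.48·324 + 29.33·343 + 5.54·735 = 23035.61.
Deflator = Nominal/Real × 100 = 38050.23/23035.61 × 100 = 165.180.

165.18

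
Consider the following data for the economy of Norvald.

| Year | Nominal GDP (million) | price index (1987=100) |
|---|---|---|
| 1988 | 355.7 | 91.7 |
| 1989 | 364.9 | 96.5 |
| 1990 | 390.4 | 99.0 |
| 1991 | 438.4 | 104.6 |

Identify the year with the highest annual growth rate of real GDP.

1991

1989: real = 364.9/0.965 = 378.13; growth vs 1988 (387.90) = -2.52%.
1990: real = 390.4/0.990 = 394.34; growth vs 1989 (378.13) = 4.29%.
1991: real = 438.4/1.046 = 419.12; growth vs 1990 (394.34) = 6.28%.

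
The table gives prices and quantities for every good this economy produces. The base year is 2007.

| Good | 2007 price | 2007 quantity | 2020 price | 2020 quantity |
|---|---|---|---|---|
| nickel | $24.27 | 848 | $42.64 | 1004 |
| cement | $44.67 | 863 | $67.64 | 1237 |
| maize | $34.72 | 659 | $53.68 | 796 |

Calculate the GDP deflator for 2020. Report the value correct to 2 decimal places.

Nominal GDP 2020 = 42.64·1004 + 67.64·1237 + 53.68·796 = 169210.52.
Real GDP 2020 (at 2007 prices) = 24.27·1004 + 44.67·1237 + 34.72·796 = 107260.99.
Deflator = Nominal/Real × 100 = 169210.52/107260.99 × 100 = 157.756.

157.76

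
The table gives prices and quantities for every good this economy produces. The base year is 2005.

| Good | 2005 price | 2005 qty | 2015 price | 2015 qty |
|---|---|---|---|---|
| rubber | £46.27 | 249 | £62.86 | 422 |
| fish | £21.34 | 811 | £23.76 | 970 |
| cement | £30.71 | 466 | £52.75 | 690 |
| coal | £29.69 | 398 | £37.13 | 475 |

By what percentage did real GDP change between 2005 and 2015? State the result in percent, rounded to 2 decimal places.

Real GDP 2005 = Nominal GDP 2005 = 46.27·249 + 21.34·811 + 30.71·466 + 29.69·398 = 54955.45.
Real GDP 2015 (at 2005 prices) = 46.27·422 + 21.34·970 + 30.71·690 + 29.69·475 = 75518.39.
Real growth = 75518.39/54955.45 − 1 = 0.3742.

37.42%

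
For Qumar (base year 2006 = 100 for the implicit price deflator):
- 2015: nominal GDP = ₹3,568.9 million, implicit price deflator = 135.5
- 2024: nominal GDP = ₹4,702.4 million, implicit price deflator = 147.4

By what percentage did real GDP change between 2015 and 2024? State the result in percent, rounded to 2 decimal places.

Deflate each year: 2015 → 3568.9/1.355 = 2633.87; 2024 → 4702.4/1.474 = 3190.23.
So real GDP changed by 3190.23/2633.87 − 1 = 0.2112, i.e. 21.12%.

21.12%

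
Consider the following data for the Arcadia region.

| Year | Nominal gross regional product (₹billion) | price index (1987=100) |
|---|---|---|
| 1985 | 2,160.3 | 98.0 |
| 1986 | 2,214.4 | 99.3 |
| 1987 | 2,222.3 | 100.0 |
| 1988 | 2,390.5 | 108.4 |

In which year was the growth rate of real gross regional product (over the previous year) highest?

1986: real = 2214.4/0.993 = 2230.01; growth vs 1985 (2204.39) = 1.16%.
1987: real = 2222.3/1.000 = 2222.30; growth vs 1986 (2230.01) = -0.35%.
1988: real = 2390.5/1.084 = 2205.26; growth vs 1987 (2222.30) = -0.77%.

1986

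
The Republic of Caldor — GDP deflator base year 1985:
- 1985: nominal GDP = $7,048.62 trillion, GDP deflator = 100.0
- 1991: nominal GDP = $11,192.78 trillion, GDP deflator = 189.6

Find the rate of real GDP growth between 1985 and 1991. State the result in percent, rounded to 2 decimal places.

Deflate each year: 1985 → 7048.62/1.000 = 7048.62; 1991 → 11192.78/1.896 = 5903.36.
So real GDP changed by 5903.36/7048.62 − 1 = -0.1625, i.e. -16.25%.

-16.25%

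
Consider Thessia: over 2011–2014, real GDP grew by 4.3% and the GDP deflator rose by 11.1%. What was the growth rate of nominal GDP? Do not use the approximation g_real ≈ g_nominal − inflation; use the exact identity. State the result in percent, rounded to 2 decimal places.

(1 + g_nom) = (1 + g_real)(1 + π) = 1.0430 × 1.1110 = 1.15877.

15.88%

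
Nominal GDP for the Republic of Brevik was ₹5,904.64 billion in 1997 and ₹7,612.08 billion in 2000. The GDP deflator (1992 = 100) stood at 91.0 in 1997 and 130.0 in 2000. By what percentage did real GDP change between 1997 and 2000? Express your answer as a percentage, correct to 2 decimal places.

Real GDP 1997 = 5904.64 / 0.910 = 6488.62.
Real GDP 2000 = 7612.08 / 1.300 = 5855.45.
Real growth = 5855.45 / 6488.62 − 1 = -0.0976.

-9.76%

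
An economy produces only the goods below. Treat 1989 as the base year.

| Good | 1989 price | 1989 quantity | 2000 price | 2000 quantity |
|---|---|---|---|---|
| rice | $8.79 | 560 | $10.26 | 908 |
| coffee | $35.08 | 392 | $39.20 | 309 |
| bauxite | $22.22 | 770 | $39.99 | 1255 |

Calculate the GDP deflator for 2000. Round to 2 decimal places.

Nominal GDP 2000 = 10.26·908 + 39.20·309 + 39.99·1255 = 71616.33.
Real GDP 2000 (at 1989 prices) = 8.79·908 + 35.08·309 + 22.22·1255 = 46707.14.
Deflator = Nominal/Real × 100 = 71616.33/46707.14 × 100 = 153.331.

153.33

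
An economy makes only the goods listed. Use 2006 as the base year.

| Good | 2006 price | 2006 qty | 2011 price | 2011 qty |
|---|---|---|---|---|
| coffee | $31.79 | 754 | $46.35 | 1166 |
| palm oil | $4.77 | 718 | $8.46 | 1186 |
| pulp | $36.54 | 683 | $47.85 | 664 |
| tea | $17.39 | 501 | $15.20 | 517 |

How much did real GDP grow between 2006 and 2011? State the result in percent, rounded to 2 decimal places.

24.42%

Real GDP 2006 = Nominal GDP 2006 = 31.79·754 + 4.77·718 + 36.54·683 + 17.39·501 = 61063.73.
Real GDP 2011 (at 2006 prices) = 31.79·1166 + 4.77·1186 + 36.54·664 + 17.39·517 = 75977.55.
Real growth = 75977.55/61063.73 − 1 = 0.2442.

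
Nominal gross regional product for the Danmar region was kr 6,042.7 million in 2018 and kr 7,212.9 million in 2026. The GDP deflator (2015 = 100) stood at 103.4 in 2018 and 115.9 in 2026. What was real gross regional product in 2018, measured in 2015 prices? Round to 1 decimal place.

Real gross regional product = Nominal / (GDP deflator/100) = 6042.7 / 1.034 = 5844.00.

kr 5,844.0 million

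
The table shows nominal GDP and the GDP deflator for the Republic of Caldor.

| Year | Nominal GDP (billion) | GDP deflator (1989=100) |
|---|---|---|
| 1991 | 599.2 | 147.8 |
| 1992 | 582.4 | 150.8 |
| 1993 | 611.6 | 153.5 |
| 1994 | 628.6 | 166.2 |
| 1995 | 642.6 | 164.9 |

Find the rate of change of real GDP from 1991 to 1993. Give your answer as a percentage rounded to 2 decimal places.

-1.72%

Real GDP 1991 = 599.2/1.478 = 405.41.
Real GDP 1993 = 611.6/1.535 = 398.44.
Change = 398.44/405.41 − 1 = -0.0172.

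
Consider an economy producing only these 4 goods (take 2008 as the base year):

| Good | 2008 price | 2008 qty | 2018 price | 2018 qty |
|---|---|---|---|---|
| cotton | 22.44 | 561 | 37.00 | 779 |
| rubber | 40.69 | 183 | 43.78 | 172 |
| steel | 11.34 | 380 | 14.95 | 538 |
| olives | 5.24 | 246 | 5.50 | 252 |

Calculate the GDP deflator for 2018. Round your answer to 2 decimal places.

143.51

Nominal GDP 2018 = 37.00·779 + 43.78·172 + 14.95·538 + 5.50·252 = 45782.26.
Real GDP 2018 (at 2008 prices) = 22.44·779 + 40.69·172 + 11.34·538 + 5.24·252 = 31900.84.
Deflator = Nominal/Real × 100 = 45782.26/31900.84 × 100 = 143.514.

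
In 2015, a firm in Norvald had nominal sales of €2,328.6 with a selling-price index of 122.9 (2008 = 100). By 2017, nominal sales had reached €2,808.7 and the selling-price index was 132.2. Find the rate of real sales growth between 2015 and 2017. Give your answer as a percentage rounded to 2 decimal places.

12.13%

Real sales 2015 = 2328.6 / 1.229 = 1894.71.
Real sales 2017 = 2808.7 / 1.322 = 2124.58.
Real growth = 2124.58 / 1894.71 − 1 = 0.1213.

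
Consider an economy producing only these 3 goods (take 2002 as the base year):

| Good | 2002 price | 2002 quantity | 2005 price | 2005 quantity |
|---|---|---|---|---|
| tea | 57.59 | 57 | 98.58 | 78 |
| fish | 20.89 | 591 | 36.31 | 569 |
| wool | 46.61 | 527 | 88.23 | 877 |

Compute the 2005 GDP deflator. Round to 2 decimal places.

184.66

Nominal GDP 2005 = 98.58·78 + 36.31·569 + 88.23·877 = 105727.34.
Real GDP 2005 (at 2002 prices) = 57.59·78 + 20.89·569 + 46.61·877 = 57255.40.
Deflator = Nominal/Real × 100 = 105727.34/57255.40 × 100 = 184.659.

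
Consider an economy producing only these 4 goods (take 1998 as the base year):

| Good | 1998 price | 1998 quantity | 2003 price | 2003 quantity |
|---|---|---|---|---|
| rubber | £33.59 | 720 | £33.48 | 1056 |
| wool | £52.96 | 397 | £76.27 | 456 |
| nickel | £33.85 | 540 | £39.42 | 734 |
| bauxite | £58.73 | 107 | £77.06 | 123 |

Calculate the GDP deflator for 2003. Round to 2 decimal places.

Nominal GDP 2003 = 33.48·1056 + 76.27·456 + 39.42·734 + 77.06·123 = 108546.66.
Real GDP 2003 (at 1998 prices) = 33.59·1056 + 52.96·456 + 33.85·734 + 58.73·123 = 91690.49.
Deflator = Nominal/Real × 100 = 108546.66/91690.49 × 100 = 118.384.

118.38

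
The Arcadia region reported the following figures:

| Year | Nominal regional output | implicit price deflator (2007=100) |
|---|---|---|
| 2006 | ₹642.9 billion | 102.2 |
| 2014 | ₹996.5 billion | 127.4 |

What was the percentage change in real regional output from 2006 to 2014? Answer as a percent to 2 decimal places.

Deflate each year: 2006 → 642.9/1.022 = 629.06; 2014 → 996.5/1.274 = 782.18.
So real regional output changed by 782.18/629.06 − 1 = 0.2434, i.e. 24.34%.

24.34%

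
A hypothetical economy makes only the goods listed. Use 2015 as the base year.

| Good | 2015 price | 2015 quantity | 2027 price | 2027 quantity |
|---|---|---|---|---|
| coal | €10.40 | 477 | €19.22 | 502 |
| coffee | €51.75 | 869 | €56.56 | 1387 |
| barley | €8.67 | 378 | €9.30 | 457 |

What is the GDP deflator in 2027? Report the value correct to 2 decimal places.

Nominal GDP 2027 = 19.22·502 + 56.56·1387 + 9.30·457 = 92347.26.
Real GDP 2027 (at 2015 prices) = 10.40·502 + 51.75·1387 + 8.67·457 = 80960.24.
Deflator = Nominal/Real × 100 = 92347.26/80960.24 × 100 = 114.065.

114.06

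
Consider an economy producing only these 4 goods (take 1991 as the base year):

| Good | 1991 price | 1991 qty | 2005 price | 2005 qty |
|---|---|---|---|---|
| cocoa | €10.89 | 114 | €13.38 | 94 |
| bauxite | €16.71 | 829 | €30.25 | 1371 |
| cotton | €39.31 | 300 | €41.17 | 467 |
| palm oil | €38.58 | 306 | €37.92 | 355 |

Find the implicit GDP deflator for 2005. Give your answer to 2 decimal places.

134.71

Nominal GDP 2005 = 13.38·94 + 30.25·1371 + 41.17·467 + 37.92·355 = 75418.46.
Real GDP 2005 (at 1991 prices) = 10.89·94 + 16.71·1371 + 39.31·467 + 38.58·355 = 55986.74.
Deflator = Nominal/Real × 100 = 75418.46/55986.74 × 100 = 134.708.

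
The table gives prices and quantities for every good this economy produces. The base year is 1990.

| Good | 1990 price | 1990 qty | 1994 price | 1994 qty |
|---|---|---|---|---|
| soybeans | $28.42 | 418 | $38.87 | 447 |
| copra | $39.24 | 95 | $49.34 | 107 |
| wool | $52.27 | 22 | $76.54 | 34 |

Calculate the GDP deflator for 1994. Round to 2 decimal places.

135.21

Nominal GDP 1994 = 38.87·447 + 49.34·107 + 76.54·34 = 25256.63.
Real GDP 1994 (at 1990 prices) = 28.42·447 + 39.24·107 + 52.27·34 = 18679.60.
Deflator = Nominal/Real × 100 = 25256.63/18679.60 × 100 = 135.210.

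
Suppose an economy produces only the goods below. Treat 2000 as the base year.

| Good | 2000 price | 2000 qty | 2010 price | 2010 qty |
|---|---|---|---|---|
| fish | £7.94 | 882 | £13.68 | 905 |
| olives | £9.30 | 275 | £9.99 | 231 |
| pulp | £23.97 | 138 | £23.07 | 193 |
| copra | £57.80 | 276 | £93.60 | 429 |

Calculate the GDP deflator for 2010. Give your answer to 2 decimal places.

Nominal GDP 2010 = 13.68·905 + 9.99·231 + 23.07·193 + 93.60·429 = 59295.00.
Real GDP 2010 (at 2000 prices) = 7.94·905 + 9.30·231 + 23.97·193 + 57.80·429 = 38756.41.
Deflator = Nominal/Real × 100 = 59295.00/38756.41 × 100 = 152.994.

152.99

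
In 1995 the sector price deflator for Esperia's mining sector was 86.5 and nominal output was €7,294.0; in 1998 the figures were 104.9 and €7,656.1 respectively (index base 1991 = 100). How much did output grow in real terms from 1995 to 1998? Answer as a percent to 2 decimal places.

-13.45%

Deflate each year: 1995 → 7294.0/0.865 = 8432.37; 1998 → 7656.1/1.049 = 7298.47.
So real output changed by 7298.47/8432.37 − 1 = -0.1345, i.e. -13.45%.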